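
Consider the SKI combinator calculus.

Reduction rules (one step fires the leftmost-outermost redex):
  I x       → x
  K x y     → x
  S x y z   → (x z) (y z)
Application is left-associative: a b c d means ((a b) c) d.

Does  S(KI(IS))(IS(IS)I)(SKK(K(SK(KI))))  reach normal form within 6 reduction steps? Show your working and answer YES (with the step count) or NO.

  start: S(KI(IS))(IS(IS)I)(SKK(K(SK(KI))))
  [1] KI(IS)(SKK(K(SK(KI))))(IS(IS)I(SKK(K(SK(KI)))))
  [2] I(SKK(K(SK(KI))))(IS(IS)I(SKK(K(SK(KI)))))
  [3] SKK(K(SK(KI)))(IS(IS)I(SKK(K(SK(KI)))))
  [4] K(K(SK(KI)))(K(K(SK(KI))))(IS(IS)I(SKK(K(SK(KI)))))
  [5] K(SK(KI))(IS(IS)I(SKK(K(SK(KI)))))
  [6] SK(KI)

Answer: YES — reaches normal form SK(KI) in 6 ≤ 6 steps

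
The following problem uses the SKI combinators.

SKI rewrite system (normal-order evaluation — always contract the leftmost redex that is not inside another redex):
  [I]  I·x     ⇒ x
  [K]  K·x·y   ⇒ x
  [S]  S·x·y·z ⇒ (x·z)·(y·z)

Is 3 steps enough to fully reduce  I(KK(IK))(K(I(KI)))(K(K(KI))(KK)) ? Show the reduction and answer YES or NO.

Answer: NO — after 3 steps the term is K(I(KI)), not yet normal

Working:
  start: I(KK(IK))(K(I(KI)))(K(K(KI))(KK))
  step 1: KK(IK)(K(I(KI)))(K(K(KI))(KK))
  step 2: K(K(I(KI)))(K(K(KI))(KK))
  step 3: K(I(KI))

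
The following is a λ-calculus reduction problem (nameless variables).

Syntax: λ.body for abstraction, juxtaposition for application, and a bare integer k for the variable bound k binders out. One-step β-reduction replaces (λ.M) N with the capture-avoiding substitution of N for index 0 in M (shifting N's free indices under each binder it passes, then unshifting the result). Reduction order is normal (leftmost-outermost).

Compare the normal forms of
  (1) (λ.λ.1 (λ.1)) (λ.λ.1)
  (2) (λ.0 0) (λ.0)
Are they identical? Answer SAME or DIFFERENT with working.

Answer: DIFFERENT — A ⇓ λ.λ.λ.2, B ⇓ λ.0

Working:
Term A:
  start: (λ.λ.1 (λ.1)) (λ.λ.1)
  step 1: λ.(λ.λ.1) (λ.1)
  step 2: λ.λ.λ.2

Term B:
  start: (λ.0 0) (λ.0)
  step 1: (λ.0) (λ.0)
  step 2: λ.0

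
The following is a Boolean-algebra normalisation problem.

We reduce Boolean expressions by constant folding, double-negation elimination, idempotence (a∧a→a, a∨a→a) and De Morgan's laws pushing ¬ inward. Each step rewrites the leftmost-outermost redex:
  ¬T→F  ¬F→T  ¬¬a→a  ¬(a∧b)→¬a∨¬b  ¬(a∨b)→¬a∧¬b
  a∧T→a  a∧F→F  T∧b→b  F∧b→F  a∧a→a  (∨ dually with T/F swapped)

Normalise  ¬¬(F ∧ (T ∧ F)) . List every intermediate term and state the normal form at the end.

  start: ¬¬(F ∧ (T ∧ F))
  →1  F ∧ (T ∧ F)
  →2  F

Answer: normal form = F  (in 2 steps)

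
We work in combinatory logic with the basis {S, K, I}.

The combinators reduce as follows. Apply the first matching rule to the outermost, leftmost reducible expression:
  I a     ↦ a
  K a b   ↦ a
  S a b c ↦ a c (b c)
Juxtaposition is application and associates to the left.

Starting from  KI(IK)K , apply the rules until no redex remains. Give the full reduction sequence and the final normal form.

  start: KI(IK)K
  →1  IK
  →2  K

Answer: normal form = K  (in 2 steps)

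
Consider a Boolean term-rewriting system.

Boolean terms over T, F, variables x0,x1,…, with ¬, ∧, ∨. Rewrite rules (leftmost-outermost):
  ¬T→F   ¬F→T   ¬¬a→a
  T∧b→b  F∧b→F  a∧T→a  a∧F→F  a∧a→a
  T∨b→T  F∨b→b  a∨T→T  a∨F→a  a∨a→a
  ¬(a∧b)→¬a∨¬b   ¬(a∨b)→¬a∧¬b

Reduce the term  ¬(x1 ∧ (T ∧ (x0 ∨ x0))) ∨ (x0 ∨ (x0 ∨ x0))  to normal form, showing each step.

Answer: normal form = (¬x1 ∨ ¬x0) ∨ x0  (in 8 steps)

Reduction:
  start: ¬(x1 ∧ (T ∧ (x0 ∨ x0))) ∨ (x0 ∨ (x0 ∨ x0))
  step 1: (¬x1 ∨ ¬(T ∧ (x0 ∨ x0))) ∨ (x0 ∨ (x0 ∨ x0))
  step 2: (¬x1 ∨ (¬T ∨ ¬(x0 ∨ x0))) ∨ (x0 ∨ (x0 ∨ x0))
  step 3: (¬x1 ∨ (F ∨ ¬(x0 ∨ x0))) ∨ (x0 ∨ (x0 ∨ x0))
  step 4: (¬x1 ∨ ¬(x0 ∨ x0)) ∨ (x0 ∨ (x0 ∨ x0))
  step 5: (¬x1 ∨ (¬x0 ∧ ¬x0)) ∨ (x0 ∨ (x0 ∨ x0))
  step 6: (¬x1 ∨ ¬x0) ∨ (x0 ∨ (x0 ∨ x0))
  step 7: (¬x1 ∨ ¬x0) ∨ (x0 ∨ x0)
  step 8: (¬x1 ∨ ¬x0) ∨ x0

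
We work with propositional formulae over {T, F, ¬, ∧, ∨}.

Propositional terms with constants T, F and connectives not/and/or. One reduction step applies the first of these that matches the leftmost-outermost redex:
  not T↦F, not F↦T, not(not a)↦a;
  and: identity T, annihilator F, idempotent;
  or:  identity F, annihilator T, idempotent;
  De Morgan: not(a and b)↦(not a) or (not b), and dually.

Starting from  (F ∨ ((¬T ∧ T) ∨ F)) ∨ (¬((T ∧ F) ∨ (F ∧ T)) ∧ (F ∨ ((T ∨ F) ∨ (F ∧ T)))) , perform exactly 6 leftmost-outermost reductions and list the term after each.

  start: (F ∨ ((¬T ∧ T) ∨ F)) ∨ (¬((T ∧ F) ∨ (F ∧ T)) ∧ (F ∨ ((T ∨ F) ∨ (F ∧ T))))
  →1  ((¬T ∧ T) ∨ F) ∨ (¬((T ∧ F) ∨ (F ∧ T)) ∧ (F ∨ ((T ∨ F) ∨ (F ∧ T))))
  →2  (¬T ∧ T) ∨ (¬((T ∧ F) ∨ (F ∧ T)) ∧ (F ∨ ((T ∨ F) ∨ (F ∧ T))))
  →3  ¬T ∨ (¬((T ∧ F) ∨ (F ∧ T)) ∧ (F ∨ ((T ∨ F) ∨ (F ∧ T))))
  →4  F ∨ (¬((T ∧ F) ∨ (F ∧ T)) ∧ (F ∨ ((T ∨ F) ∨ (F ∧ T))))
  →5  ¬((T ∧ F) ∨ (F ∧ T)) ∧ (F ∨ ((T ∨ F) ∨ (F ∧ T)))
  →6  (¬(T ∧ F) ∧ ¬(F ∧ T)) ∧ (F ∨ ((T ∨ F) ∨ (F ∧ T)))

Answer: after 6 steps: (¬(T ∧ F) ∧ ¬(F ∧ T)) ∧ (F ∨ ((T ∨ F) ∨ (F ∧ T)))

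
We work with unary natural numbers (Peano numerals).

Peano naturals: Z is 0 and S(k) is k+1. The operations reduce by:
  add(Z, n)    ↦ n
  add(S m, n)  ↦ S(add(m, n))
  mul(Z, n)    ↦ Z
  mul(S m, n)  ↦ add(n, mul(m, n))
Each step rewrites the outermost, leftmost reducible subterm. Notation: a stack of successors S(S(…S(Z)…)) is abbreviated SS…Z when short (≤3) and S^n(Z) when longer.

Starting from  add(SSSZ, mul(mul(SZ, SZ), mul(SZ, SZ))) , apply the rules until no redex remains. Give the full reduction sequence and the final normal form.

  start: add(SSSZ, mul(mul(SZ, SZ), mul(SZ, SZ)))
  step 1: S(add(SSZ, mul(mul(SZ, SZ), mul(SZ, SZ))))
  step 2: S(S(add(SZ, mul(mul(SZ, SZ), mul(SZ, SZ)))))
  step 3: S(S(S(add(Z, mul(mul(SZ, SZ), mul(SZ, SZ))))))
  step 4: S(S(S(mul(mul(SZ, SZ), mul(SZ, SZ)))))
  step 5: S(S(S(mul(add(SZ, mul(Z, SZ)), mul(SZ, SZ)))))
  step 6: S(S(S(mul(S(add(Z, mul(Z, SZ))), mul(SZ, SZ)))))
  step 7: S(S(S(add(mul(SZ, SZ), mul(add(Z, mul(Z, SZ)), mul(SZ, SZ))))))
  step 8: S(S(S(add(add(SZ, mul(Z, SZ)), mul(add(Z, mul(Z, SZ)), mul(SZ, SZ))))))
  step 9: S(S(S(add(S(add(Z, mul(Z, SZ))), mul(add(Z, mul(Z, SZ)), mul(SZ, SZ))))))
  step 10: S(S(S(S(add(add(Z, mul(Z, SZ)), mul(add(Z, mul(Z, SZ)), mul(SZ, SZ)))))))
  step 11: S(S(S(S(add(mul(Z, SZ), mul(add(Z, mul(Z, SZ)), mul(SZ, SZ)))))))
  step 12: S(S(S(S(add(Z, mul(add(Z, mul(Z, SZ)), mul(SZ, SZ)))))))
  step 13: S(S(S(S(mul(add(Z, mul(Z, SZ)), mul(SZ, SZ))))))
  step 14: S(S(S(S(mul(mul(Z, SZ), mul(SZ, SZ))))))
  step 15: S(S(S(S(mul(Z, mul(SZ, SZ))))))
  step 16: S^4(Z)

Answer: normal form = S^4(Z)  (in 16 steps)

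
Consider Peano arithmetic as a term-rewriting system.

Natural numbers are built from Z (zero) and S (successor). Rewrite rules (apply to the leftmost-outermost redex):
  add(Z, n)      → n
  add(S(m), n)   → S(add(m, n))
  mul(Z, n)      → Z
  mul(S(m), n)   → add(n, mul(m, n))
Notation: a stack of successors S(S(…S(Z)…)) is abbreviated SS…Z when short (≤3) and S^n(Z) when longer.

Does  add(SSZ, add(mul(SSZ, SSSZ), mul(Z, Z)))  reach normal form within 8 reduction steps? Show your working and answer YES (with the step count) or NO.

Answer: NO — after 8 steps the term is S(S(S(S(add(add(SZ, mul(SZ, SSSZ)), mul(Z, Z)))))), not yet normal

Derivation:
  start: add(SSZ, add(mul(SSZ, SSSZ), mul(Z, Z)))
  step 1: S(add(SZ, add(mul(SSZ, SSSZ), mul(Z, Z))))
  step 2: S(S(add(Z, add(mul(SSZ, SSSZ), mul(Z, Z)))))
  step 3: S(S(add(mul(SSZ, SSSZ), mul(Z, Z))))
  step 4: S(S(add(add(SSSZ, mul(SZ, SSSZ)), mul(Z, Z))))
  step 5: S(S(add(S(add(SSZ, mul(SZ, SSSZ))), mul(Z, Z))))
  step 6: S(S(S(add(add(SSZ, mul(SZ, SSSZ)), mul(Z, Z)))))
  step 7: S(S(S(add(S(add(SZ, mul(SZ, SSSZ))), mul(Z, Z)))))
  step 8: S(S(S(S(add(add(SZ, mul(SZ, SSSZ)), mul(Z, Z))))))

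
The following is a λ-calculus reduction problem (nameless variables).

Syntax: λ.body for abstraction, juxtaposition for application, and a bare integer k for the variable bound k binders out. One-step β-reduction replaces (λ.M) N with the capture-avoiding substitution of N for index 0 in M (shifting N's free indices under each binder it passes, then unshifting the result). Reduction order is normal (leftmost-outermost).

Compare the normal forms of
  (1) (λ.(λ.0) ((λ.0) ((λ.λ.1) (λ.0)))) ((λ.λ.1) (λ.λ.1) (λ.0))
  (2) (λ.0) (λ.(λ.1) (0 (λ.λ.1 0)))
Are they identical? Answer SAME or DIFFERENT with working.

Answer: DIFFERENT — A ⇓ λ.λ.0, B ⇓ λ.0

Reduction:
Term A:
  start: (λ.(λ.0) ((λ.0) ((λ.λ.1) (λ.0)))) ((λ.λ.1) (λ.λ.1) (λ.0))
  [1] (λ.0) ((λ.0) ((λ.λ.1) (λ.0)))
  [2] (λ.0) ((λ.λ.1) (λ.0))
  [3] (λ.λ.1) (λ.0)
  [4] λ.λ.0

Term B:
  start: (λ.0) (λ.(λ.1) (0 (λ.λ.1 0)))
  [1] λ.(λ.1) (0 (λ.λ.1 0))
  [2] λ.0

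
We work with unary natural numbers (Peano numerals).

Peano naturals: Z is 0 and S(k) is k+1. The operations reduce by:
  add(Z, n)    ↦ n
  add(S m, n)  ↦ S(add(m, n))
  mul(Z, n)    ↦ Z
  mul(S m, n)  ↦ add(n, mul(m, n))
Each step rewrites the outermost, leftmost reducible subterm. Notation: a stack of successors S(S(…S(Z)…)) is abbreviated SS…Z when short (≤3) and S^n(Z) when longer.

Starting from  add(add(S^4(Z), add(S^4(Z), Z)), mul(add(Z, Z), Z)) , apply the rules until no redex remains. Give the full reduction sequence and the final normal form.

Answer: normal form = S^8(Z)  (in 21 steps)

Reduction:
  start: add(add(S^4(Z), add(S^4(Z), Z)), mul(add(Z, Z), Z))
  →1  add(S(add(SSSZ, add(S^4(Z), Z))), mul(add(Z, Z), Z))
  →2  S(add(add(SSSZ, add(S^4(Z), Z)), mul(add(Z, Z), Z)))
  →3  S(add(S(add(SSZ, add(S^4(Z), Z))), mul(add(Z, Z), Z)))
  →4  S(S(add(add(SSZ, add(S^4(Z), Z)), mul(add(Z, Z), Z))))
  →5  S(S(add(S(add(SZ, add(S^4(Z), Z))), mul(add(Z, Z), Z))))
  →6  S(S(S(add(add(SZ, add(S^4(Z), Z)), mul(add(Z, Z), Z)))))
  →7  S(S(S(add(S(add(Z, add(S^4(Z), Z))), mul(add(Z, Z), Z)))))
  →8  S(S(S(S(add(add(Z, add(S^4(Z), Z)), mul(add(Z, Z), Z))))))
  →9  S(S(S(S(add(add(S^4(Z), Z), mul(add(Z, Z), Z))))))
  →10  S(S(S(S(add(S(add(SSSZ, Z)), mul(add(Z, Z), Z))))))
  →11  S(S(S(S(S(add(add(SSSZ, Z), mul(add(Z, Z), Z)))))))
  →12  S(S(S(S(S(add(S(add(SSZ, Z)), mul(add(Z, Z), Z)))))))
  →13  S(S(S(S(S(S(add(add(SSZ, Z), mul(add(Z, Z), Z))))))))
  →14  S(S(S(S(S(S(add(S(add(SZ, Z)), mul(add(Z, Z), Z))))))))
  →15  S(S(S(S(S(S(S(add(add(SZ, Z), mul(add(Z, Z), Z)))))))))
  →16  S(S(S(S(S(S(S(add(S(add(Z, Z)), mul(add(Z, Z), Z)))))))))
  →17  S(S(S(S(S(S(S(S(add(add(Z, Z), mul(add(Z, Z), Z))))))))))
  →18  S(S(S(S(S(S(S(S(add(Z, mul(add(Z, Z), Z))))))))))
  →19  S(S(S(S(S(S(S(S(mul(add(Z, Z), Z)))))))))
  →20  S(S(S(S(S(S(S(S(mul(Z, Z)))))))))
  →21  S^8(Z)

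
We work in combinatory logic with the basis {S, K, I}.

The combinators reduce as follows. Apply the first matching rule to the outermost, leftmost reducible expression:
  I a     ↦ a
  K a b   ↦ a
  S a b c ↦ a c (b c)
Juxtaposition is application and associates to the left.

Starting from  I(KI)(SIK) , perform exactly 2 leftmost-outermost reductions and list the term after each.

Answer: after 2 steps: I

Reduction:
  start: I(KI)(SIK)
  [1] KI(SIK)
  [2] I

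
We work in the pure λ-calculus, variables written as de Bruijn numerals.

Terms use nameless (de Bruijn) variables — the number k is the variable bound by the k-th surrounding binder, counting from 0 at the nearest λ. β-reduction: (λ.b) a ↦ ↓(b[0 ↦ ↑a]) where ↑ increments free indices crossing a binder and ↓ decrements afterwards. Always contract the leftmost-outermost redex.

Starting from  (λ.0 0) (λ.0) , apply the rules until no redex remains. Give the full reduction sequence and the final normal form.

Answer: normal form = λ.0  (in 2 steps)

Derivation:
  start: (λ.0 0) (λ.0)
  step 1: (λ.0) (λ.0)
  step 2: λ.0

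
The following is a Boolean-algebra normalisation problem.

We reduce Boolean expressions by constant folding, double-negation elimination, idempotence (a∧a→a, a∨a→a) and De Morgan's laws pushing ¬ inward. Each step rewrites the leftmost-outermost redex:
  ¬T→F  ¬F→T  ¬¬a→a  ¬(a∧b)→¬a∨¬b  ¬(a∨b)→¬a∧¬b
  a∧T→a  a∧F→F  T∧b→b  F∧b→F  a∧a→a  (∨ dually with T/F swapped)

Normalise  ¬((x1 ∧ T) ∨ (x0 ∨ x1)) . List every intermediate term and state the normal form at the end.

Answer: normal form = ¬x1 ∧ (¬x0 ∧ ¬x1)  (in 5 steps)

Working:
  start: ¬((x1 ∧ T) ∨ (x0 ∨ x1))
  [1] ¬(x1 ∧ T) ∧ ¬(x0 ∨ x1)
  [2] (¬x1 ∨ ¬T) ∧ ¬(x0 ∨ x1)
  [3] (¬x1 ∨ F) ∧ ¬(x0 ∨ x1)
  [4] ¬x1 ∧ ¬(x0 ∨ x1)
  [5] ¬x1 ∧ (¬x0 ∧ ¬x1)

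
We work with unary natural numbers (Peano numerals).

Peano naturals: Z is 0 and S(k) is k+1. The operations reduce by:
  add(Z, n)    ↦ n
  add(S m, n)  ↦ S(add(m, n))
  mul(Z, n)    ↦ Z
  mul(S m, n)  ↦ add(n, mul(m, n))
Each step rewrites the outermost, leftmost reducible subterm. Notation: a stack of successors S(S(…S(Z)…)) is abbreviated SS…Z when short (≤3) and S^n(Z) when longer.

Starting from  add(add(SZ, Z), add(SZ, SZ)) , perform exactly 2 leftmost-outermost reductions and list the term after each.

Answer: after 2 steps: S(add(add(Z, Z), add(SZ, SZ)))

Derivation:
  start: add(add(SZ, Z), add(SZ, SZ))
  step 1: add(S(add(Z, Z)), add(SZ, SZ))
  step 2: S(add(add(Z, Z), add(SZ, SZ)))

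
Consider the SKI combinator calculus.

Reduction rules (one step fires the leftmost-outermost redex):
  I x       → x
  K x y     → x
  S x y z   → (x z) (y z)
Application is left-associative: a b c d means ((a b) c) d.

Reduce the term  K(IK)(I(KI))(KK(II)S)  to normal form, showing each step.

Answer: normal form = K(KS)  (in 3 steps)

Working:
  start: K(IK)(I(KI))(KK(II)S)
  →1  IK(KK(II)S)
  →2  K(KK(II)S)
  →3  K(KS)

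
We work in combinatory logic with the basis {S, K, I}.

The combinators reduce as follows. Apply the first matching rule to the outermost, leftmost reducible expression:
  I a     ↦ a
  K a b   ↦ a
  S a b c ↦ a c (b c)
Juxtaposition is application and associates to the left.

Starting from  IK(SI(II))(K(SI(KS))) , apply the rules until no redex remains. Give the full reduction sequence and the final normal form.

Answer: normal form = SII  (in 3 steps)

Derivation:
  start: IK(SI(II))(K(SI(KS)))
  →1  K(SI(II))(K(SI(KS)))
  →2  SI(II)
  →3  SII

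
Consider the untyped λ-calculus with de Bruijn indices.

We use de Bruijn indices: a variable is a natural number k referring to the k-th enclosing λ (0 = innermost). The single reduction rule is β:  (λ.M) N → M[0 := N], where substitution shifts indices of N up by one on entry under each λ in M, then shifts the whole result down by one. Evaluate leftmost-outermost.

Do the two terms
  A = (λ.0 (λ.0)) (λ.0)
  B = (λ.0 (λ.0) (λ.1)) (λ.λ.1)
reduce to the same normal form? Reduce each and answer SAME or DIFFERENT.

Answer: SAME — A ⇓ λ.0, B ⇓ λ.0

Working:
Term A:
  start: (λ.0 (λ.0)) (λ.0)
  [1] (λ.0) (λ.0)
  [2] λ.0

Term B:
  start: (λ.0 (λ.0) (λ.1)) (λ.λ.1)
  [1] (λ.λ.1) (λ.0) (λ.λ.λ.1)
  [2] (λ.λ.0) (λ.λ.λ.1)
  [3] λ.0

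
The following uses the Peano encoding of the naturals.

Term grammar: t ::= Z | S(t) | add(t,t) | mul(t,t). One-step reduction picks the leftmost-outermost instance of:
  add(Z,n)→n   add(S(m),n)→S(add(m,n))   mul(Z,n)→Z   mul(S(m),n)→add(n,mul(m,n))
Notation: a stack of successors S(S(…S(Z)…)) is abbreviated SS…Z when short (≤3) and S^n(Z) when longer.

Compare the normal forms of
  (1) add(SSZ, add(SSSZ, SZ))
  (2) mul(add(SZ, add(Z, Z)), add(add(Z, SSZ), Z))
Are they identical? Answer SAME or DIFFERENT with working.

Term A:
  start: add(SSZ, add(SSSZ, SZ))
  [1] S(add(SZ, add(SSSZ, SZ)))
  [2] S(S(add(Z, add(SSSZ, SZ))))
  [3] S(S(add(SSSZ, SZ)))
  [4] S(S(S(add(SSZ, SZ))))
  [5] S(S(S(S(add(SZ, SZ)))))
  [6] S(S(S(S(S(add(Z, SZ))))))
  [7] S^6(Z)

Term B:
  start: mul(add(SZ, add(Z, Z)), add(add(Z, SSZ), Z))
  [1] mul(S(add(Z, add(Z, Z))), add(add(Z, SSZ), Z))
  [2] add(add(add(Z, SSZ), Z), mul(add(Z, add(Z, Z)), add(add(Z, SSZ), Z)))
  [3] add(add(SSZ, Z), mul(add(Z, add(Z, Z)), add(add(Z, SSZ), Z)))
  [4] add(S(add(SZ, Z)), mul(add(Z, add(Z, Z)), add(add(Z, SSZ), Z)))
  [5] S(add(add(SZ, Z), mul(add(Z, add(Z, Z)), add(add(Z, SSZ), Z))))
  [6] S(add(S(add(Z, Z)), mul(add(Z, add(Z, Z)), add(add(Z, SSZ), Z))))
  [7] S(S(add(add(Z, Z), mul(add(Z, add(Z, Z)), add(add(Z, SSZ), Z)))))
  [8] S(S(add(Z, mul(add(Z, add(Z, Z)), add(add(Z, SSZ), Z)))))
  [9] S(S(mul(add(Z, add(Z, Z)), add(add(Z, SSZ), Z))))
  [10] S(S(mul(add(Z, Z), add(add(Z, SSZ), Z))))
  [11] S(S(mul(Z, add(add(Z, SSZ), Z))))
  [12] SSZ

Answer: DIFFERENT — A ⇓ S^6(Z), B ⇓ SSZ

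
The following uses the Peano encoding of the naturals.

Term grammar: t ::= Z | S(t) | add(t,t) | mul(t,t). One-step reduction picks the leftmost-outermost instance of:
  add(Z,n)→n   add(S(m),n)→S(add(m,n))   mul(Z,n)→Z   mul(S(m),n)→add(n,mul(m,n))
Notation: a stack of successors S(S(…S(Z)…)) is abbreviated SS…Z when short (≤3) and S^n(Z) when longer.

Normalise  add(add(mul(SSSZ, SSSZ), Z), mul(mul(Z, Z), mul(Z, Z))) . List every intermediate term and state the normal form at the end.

  start: add(add(mul(SSSZ, SSSZ), Z), mul(mul(Z, Z), mul(Z, Z)))
  →1  add(add(add(SSSZ, mul(SSZ, SSSZ)), Z), mul(mul(Z, Z), mul(Z, Z)))
  →2  add(add(S(add(SSZ, mul(SSZ, SSSZ))), Z), mul(mul(Z, Z), mul(Z, Z)))
  →3  add(S(add(add(SSZ, mul(SSZ, SSSZ)), Z)), mul(mul(Z, Z), mul(Z, Z)))
  →4  S(add(add(add(SSZ, mul(SSZ, SSSZ)), Z), mul(mul(Z, Z), mul(Z, Z))))
  →5  S(add(add(S(add(SZ, mul(SSZ, SSSZ))), Z), mul(mul(Z, Z), mul(Z, Z))))
  →6  S(add(S(add(add(SZ, mul(SSZ, SSSZ)), Z)), mul(mul(Z, Z), mul(Z, Z))))
  →7  S(S(add(add(add(SZ, mul(SSZ, SSSZ)), Z), mul(mul(Z, Z), mul(Z, Z)))))
  →8  S(S(add(add(S(add(Z, mul(SSZ, SSSZ))), Z), mul(mul(Z, Z), mul(Z, Z)))))
  →9  S(S(add(S(add(add(Z, mul(SSZ, SSSZ)), Z)), mul(mul(Z, Z), mul(Z, Z)))))
  →10  S(S(S(add(add(add(Z, mul(SSZ, SSSZ)), Z), mul(mul(Z, Z), mul(Z, Z))))))
  →11  S(S(S(add(add(mul(SSZ, SSSZ), Z), mul(mul(Z, Z), mul(Z, Z))))))
  →12  S(S(S(add(add(add(SSSZ, mul(SZ, SSSZ)), Z), mul(mul(Z, Z), mul(Z, Z))))))
  →13  S(S(S(add(add(S(add(SSZ, mul(SZ, SSSZ))), Z), mul(mul(Z, Z), mul(Z, Z))))))
  →14  S(S(S(add(S(add(add(SSZ, mul(SZ, SSSZ)), Z)), mul(mul(Z, Z), mul(Z, Z))))))
  →15  S(S(S(S(add(add(add(SSZ, mul(SZ, SSSZ)), Z), mul(mul(Z, Z), mul(Z, Z)))))))
  →16  S(S(S(S(add(add(S(add(SZ, mul(SZ, SSSZ))), Z), mul(mul(Z, Z), mul(Z, Z)))))))
  →17  S(S(S(S(add(S(add(add(SZ, mul(SZ, SSSZ)), Z)), mul(mul(Z, Z), mul(Z, Z)))))))
  →18  S(S(S(S(S(add(add(add(SZ, mul(SZ, SSSZ)), Z), mul(mul(Z, Z), mul(Z, Z))))))))
  →19  S(S(S(S(S(add(add(S(add(Z, mul(SZ, SSSZ))), Z), mul(mul(Z, Z), mul(Z, Z))))))))
  →20  S(S(S(S(S(add(S(add(add(Z, mul(SZ, SSSZ)), Z)), mul(mul(Z, Z), mul(Z, Z))))))))
  →21  S(S(S(S(S(S(add(add(add(Z, mul(SZ, SSSZ)), Z), mul(mul(Z, Z), mul(Z, Z)))))))))
  →22  S(S(S(S(S(S(add(add(mul(SZ, SSSZ), Z), mul(mul(Z, Z), mul(Z, Z)))))))))
  →23  S(S(S(S(S(S(add(add(add(SSSZ, mul(Z, SSSZ)), Z), mul(mul(Z, Z), mul(Z, Z)))))))))
  →24  S(S(S(S(S(S(add(add(S(add(SSZ, mul(Z, SSSZ))), Z), mul(mul(Z, Z), mul(Z, Z)))))))))
  →25  S(S(S(S(S(S(add(S(add(add(SSZ, mul(Z, SSSZ)), Z)), mul(mul(Z, Z), mul(Z, Z)))))))))
  →26  S(S(S(S(S(S(S(add(add(add(SSZ, mul(Z, SSSZ)), Z), mul(mul(Z, Z), mul(Z, Z))))))))))
  →27  S(S(S(S(S(S(S(add(add(S(add(SZ, mul(Z, SSSZ))), Z), mul(mul(Z, Z), mul(Z, Z))))))))))
  →28  S(S(S(S(S(S(S(add(S(add(add(SZ, mul(Z, SSSZ)), Z)), mul(mul(Z, Z), mul(Z, Z))))))))))
  →29  S(S(S(S(S(S(S(S(add(add(add(SZ, mul(Z, SSSZ)), Z), mul(mul(Z, Z), mul(Z, Z)))))))))))
  →30  S(S(S(S(S(S(S(S(add(add(S(add(Z, mul(Z, SSSZ))), Z), mul(mul(Z, Z), mul(Z, Z)))))))))))
  →31  S(S(S(S(S(S(S(S(add(S(add(add(Z, mul(Z, SSSZ)), Z)), mul(mul(Z, Z), mul(Z, Z)))))))))))
  →32  S(S(S(S(S(S(S(S(S(add(add(add(Z, mul(Z, SSSZ)), Z), mul(mul(Z, Z), mul(Z, Z))))))))))))
  →33  S(S(S(S(S(S(S(S(S(add(add(mul(Z, SSSZ), Z), mul(mul(Z, Z), mul(Z, Z))))))))))))
  →34  S(S(S(S(S(S(S(S(S(add(add(Z, Z), mul(mul(Z, Z), mul(Z, Z))))))))))))
  →35  S(S(S(S(S(S(S(S(S(add(Z, mul(mul(Z, Z), mul(Z, Z))))))))))))
  →36  S(S(S(S(S(S(S(S(S(mul(mul(Z, Z), mul(Z, Z)))))))))))
  →37  S(S(S(S(S(S(S(S(S(mul(Z, mul(Z, Z)))))))))))
  →38  S^9(Z)

Answer: normal form = S^9(Z)  (in 38 steps)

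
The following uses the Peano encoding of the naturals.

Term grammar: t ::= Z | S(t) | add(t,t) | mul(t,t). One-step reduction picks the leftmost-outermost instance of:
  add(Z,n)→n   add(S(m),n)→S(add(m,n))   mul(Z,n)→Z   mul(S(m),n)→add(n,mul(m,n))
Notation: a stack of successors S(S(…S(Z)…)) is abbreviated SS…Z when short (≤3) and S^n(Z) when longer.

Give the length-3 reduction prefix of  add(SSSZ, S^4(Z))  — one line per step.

  start: add(SSSZ, S^4(Z))
  step 1: S(add(SSZ, S^4(Z)))
  step 2: S(S(add(SZ, S^4(Z))))
  step 3: S(S(S(add(Z, S^4(Z)))))

Answer: after 3 steps: S(S(S(add(Z, S^4(Z)))))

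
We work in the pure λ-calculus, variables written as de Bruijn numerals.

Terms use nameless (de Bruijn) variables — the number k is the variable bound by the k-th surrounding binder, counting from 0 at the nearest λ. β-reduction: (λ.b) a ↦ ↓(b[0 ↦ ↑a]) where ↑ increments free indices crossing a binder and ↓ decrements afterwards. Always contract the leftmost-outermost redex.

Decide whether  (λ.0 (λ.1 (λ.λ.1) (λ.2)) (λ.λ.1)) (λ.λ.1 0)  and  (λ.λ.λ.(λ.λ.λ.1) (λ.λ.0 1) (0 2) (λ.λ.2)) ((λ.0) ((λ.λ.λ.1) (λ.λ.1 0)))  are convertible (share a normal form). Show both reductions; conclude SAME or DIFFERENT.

Term A:
  start: (λ.0 (λ.1 (λ.λ.1) (λ.2)) (λ.λ.1)) (λ.λ.1 0)
  [1] (λ.λ.1 0) (λ.(λ.λ.1 0) (λ.λ.1) (λ.λ.λ.1 0)) (λ.λ.1)
  [2] (λ.(λ.(λ.λ.1 0) (λ.λ.1) (λ.λ.λ.1 0)) 0) (λ.λ.1)
  [3] (λ.(λ.λ.1 0) (λ.λ.1) (λ.λ.λ.1 0)) (λ.λ.1)
  [4] (λ.λ.1 0) (λ.λ.1) (λ.λ.λ.1 0)
  [5] (λ.(λ.λ.1) 0) (λ.λ.λ.1 0)
  [6] (λ.λ.1) (λ.λ.λ.1 0)
  [7] λ.λ.λ.λ.1 0

Term B:
  start: (λ.λ.λ.(λ.λ.λ.1) (λ.λ.0 1) (0 2) (λ.λ.2)) ((λ.0) ((λ.λ.λ.1) (λ.λ.1 0)))
  [1] λ.λ.(λ.λ.λ.1) (λ.λ.0 1) (0 ((λ.0) ((λ.λ.λ.1) (λ.λ.1 0)))) (λ.λ.2)
  [2] λ.λ.(λ.λ.1) (0 ((λ.0) ((λ.λ.λ.1) (λ.λ.1 0)))) (λ.λ.2)
  [3] λ.λ.(λ.1 ((λ.0) ((λ.λ.λ.1) (λ.λ.1 0)))) (λ.λ.2)
  [4] λ.λ.0 ((λ.0) ((λ.λ.λ.1) (λ.λ.1 0)))
  [5] λ.λ.0 ((λ.λ.λ.1) (λ.λ.1 0))
  [6] λ.λ.0 (λ.λ.1)

Answer: DIFFERENT — A ⇓ λ.λ.λ.λ.1 0, B ⇓ λ.λ.0 (λ.λ.1)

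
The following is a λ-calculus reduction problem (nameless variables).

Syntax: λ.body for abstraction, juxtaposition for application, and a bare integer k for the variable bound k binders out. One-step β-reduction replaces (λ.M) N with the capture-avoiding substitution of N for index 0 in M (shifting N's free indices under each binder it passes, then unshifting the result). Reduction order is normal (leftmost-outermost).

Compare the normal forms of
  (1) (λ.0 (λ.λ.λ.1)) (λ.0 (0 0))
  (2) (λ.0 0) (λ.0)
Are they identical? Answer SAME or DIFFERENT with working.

Term A:
  start: (λ.0 (λ.λ.λ.1)) (λ.0 (0 0))
  [1] (λ.0 (0 0)) (λ.λ.λ.1)
  [2] (λ.λ.λ.1) ((λ.λ.λ.1) (λ.λ.λ.1))
  [3] λ.λ.1

Term B:
  start: (λ.0 0) (λ.0)
  [1] (λ.0) (λ.0)
  [2] λ.0

Answer: DIFFERENT — A ⇓ λ.λ.1, B ⇓ λ.0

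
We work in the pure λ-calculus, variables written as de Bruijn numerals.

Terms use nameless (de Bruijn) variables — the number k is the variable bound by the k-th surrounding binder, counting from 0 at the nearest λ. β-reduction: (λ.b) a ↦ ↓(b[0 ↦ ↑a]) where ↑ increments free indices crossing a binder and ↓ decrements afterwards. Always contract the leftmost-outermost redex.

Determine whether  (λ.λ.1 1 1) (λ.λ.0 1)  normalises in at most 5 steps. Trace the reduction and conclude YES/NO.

  start: (λ.λ.1 1 1) (λ.λ.0 1)
  [1] λ.(λ.λ.0 1) (λ.λ.0 1) (λ.λ.0 1)
  [2] λ.(λ.0 (λ.λ.0 1)) (λ.λ.0 1)
  [3] λ.(λ.λ.0 1) (λ.λ.0 1)
  [4] λ.λ.0 (λ.λ.0 1)

Answer: YES — reaches normal form λ.λ.0 (λ.λ.0 1) in 4 ≤ 5 steps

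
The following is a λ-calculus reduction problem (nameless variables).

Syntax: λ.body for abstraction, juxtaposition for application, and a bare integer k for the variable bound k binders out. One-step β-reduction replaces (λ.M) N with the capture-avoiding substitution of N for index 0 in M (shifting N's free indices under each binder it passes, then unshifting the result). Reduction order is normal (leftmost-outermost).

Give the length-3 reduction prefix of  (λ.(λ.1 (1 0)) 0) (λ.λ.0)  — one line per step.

Answer: after 3 steps: λ.0

Working:
  start: (λ.(λ.1 (1 0)) 0) (λ.λ.0)
  [1] (λ.(λ.λ.0) ((λ.λ.0) 0)) (λ.λ.0)
  [2] (λ.λ.0) ((λ.λ.0) (λ.λ.0))
  [3] λ.0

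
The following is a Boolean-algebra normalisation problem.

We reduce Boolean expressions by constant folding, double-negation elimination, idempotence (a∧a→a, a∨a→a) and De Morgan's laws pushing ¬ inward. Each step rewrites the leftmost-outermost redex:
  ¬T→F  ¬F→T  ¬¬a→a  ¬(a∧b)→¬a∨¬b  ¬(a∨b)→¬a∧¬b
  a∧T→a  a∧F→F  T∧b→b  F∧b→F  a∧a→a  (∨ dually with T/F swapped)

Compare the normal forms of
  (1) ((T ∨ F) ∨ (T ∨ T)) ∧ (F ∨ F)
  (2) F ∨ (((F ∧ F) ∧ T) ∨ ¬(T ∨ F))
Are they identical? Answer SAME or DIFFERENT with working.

Answer: SAME — A ⇓ F, B ⇓ F

Working:
Term A:
  start: ((T ∨ F) ∨ (T ∨ T)) ∧ (F ∨ F)
  [1] (T ∨ (T ∨ T)) ∧ (F ∨ F)
  [2] T ∧ (F ∨ F)
  [3] F ∨ F
  [4] F

Term B:
  start: F ∨ (((F ∧ F) ∧ T) ∨ ¬(T ∨ F))
  [1] ((F ∧ F) ∧ T) ∨ ¬(T ∨ F)
  [2] (F ∧ F) ∨ ¬(T ∨ F)
  [3] F ∨ ¬(T ∨ F)
  [4] ¬(T ∨ F)
  [5] ¬T ∧ ¬F
  [6] F ∧ ¬F
  [7] F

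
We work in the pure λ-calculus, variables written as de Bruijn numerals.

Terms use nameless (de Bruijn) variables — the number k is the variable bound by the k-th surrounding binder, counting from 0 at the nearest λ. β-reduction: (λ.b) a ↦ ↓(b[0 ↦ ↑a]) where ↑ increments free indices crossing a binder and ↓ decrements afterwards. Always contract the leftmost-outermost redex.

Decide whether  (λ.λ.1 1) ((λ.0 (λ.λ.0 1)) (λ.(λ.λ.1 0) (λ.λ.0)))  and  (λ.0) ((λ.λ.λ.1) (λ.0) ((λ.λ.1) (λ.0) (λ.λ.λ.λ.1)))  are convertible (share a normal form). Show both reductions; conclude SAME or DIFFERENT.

Answer: SAME — A ⇓ λ.λ.0, B ⇓ λ.λ.0

Reduction:
Term A:
  start: (λ.λ.1 1) ((λ.0 (λ.λ.0 1)) (λ.(λ.λ.1 0) (λ.λ.0)))
  step 1: λ.(λ.0 (λ.λ.0 1)) (λ.(λ.λ.1 0) (λ.λ.0)) ((λ.0 (λ.λ.0 1)) (λ.(λ.λ.1 0) (λ.λ.0)))
  step 2: λ.(λ.(λ.λ.1 0) (λ.λ.0)) (λ.λ.0 1) ((λ.0 (λ.λ.0 1)) (λ.(λ.λ.1 0) (λ.λ.0)))
  step 3: λ.(λ.λ.1 0) (λ.λ.0) ((λ.0 (λ.λ.0 1)) (λ.(λ.λ.1 0) (λ.λ.0)))
  step 4: λ.(λ.(λ.λ.0) 0) ((λ.0 (λ.λ.0 1)) (λ.(λ.λ.1 0) (λ.λ.0)))
  step 5: λ.(λ.λ.0) ((λ.0 (λ.λ.0 1)) (λ.(λ.λ.1 0) (λ.λ.0)))
  step 6: λ.λ.0

Term B:
  start: (λ.0) ((λ.λ.λ.1) (λ.0) ((λ.λ.1) (λ.0) (λ.λ.λ.λ.1)))
  step 1: (λ.λ.λ.1) (λ.0) ((λ.λ.1) (λ.0) (λ.λ.λ.λ.1))
  step 2: (λ.λ.1) ((λ.λ.1) (λ.0) (λ.λ.λ.λ.1))
  step 3: λ.(λ.λ.1) (λ.0) (λ.λ.λ.λ.1)
  step 4: λ.(λ.λ.0) (λ.λ.λ.λ.1)
  step 5: λ.λ.0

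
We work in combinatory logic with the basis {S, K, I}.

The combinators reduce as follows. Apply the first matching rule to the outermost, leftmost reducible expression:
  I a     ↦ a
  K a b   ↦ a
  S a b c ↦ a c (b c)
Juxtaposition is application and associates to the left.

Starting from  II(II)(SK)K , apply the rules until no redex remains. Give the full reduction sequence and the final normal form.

Answer: normal form = SKK  (in 4 steps)

Derivation:
  start: II(II)(SK)K
  →1  I(II)(SK)K
  →2  II(SK)K
  →3  I(SK)K
  →4  SKK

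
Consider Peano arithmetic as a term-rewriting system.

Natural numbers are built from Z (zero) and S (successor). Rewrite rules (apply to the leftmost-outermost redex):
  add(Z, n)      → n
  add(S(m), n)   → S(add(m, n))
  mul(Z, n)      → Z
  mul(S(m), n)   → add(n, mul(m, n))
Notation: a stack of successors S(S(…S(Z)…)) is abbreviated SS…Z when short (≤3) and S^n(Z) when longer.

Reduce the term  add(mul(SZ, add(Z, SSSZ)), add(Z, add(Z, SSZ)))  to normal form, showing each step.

  start: add(mul(SZ, add(Z, SSSZ)), add(Z, add(Z, SSZ)))
  →1  add(add(add(Z, SSSZ), mul(Z, add(Z, SSSZ))), add(Z, add(Z, SSZ)))
  →2  add(add(SSSZ, mul(Z, add(Z, SSSZ))), add(Z, add(Z, SSZ)))
  →3  add(S(add(SSZ, mul(Z, add(Z, SSSZ)))), add(Z, add(Z, SSZ)))
  →4  S(add(add(SSZ, mul(Z, add(Z, SSSZ))), add(Z, add(Z, SSZ))))
  →5  S(add(S(add(SZ, mul(Z, add(Z, SSSZ)))), add(Z, add(Z, SSZ))))
  →6  S(S(add(add(SZ, mul(Z, add(Z, SSSZ))), add(Z, add(Z, SSZ)))))
  →7  S(S(add(S(add(Z, mul(Z, add(Z, SSSZ)))), add(Z, add(Z, SSZ)))))
  →8  S(S(S(add(add(Z, mul(Z, add(Z, SSSZ))), add(Z, add(Z, SSZ))))))
  →9  S(S(S(add(mul(Z, add(Z, SSSZ)), add(Z, add(Z, SSZ))))))
  →10  S(S(S(add(Z, add(Z, add(Z, SSZ))))))
  →11  S(S(S(add(Z, add(Z, SSZ)))))
  →12  S(S(S(add(Z, SSZ))))
  →13  S^5(Z)

Answer: normal form = S^5(Z)  (in 13 steps)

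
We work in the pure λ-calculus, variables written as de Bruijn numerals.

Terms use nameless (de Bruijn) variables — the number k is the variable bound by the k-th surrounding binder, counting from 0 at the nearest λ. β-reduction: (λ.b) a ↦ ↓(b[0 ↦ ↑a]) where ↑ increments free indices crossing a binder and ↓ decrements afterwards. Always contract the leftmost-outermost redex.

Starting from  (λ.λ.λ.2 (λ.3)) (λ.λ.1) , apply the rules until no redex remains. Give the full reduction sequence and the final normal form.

  start: (λ.λ.λ.2 (λ.3)) (λ.λ.1)
  step 1: λ.λ.(λ.λ.1) (λ.λ.λ.1)
  step 2: λ.λ.λ.λ.λ.λ.1

Answer: normal form = λ.λ.λ.λ.λ.λ.1  (in 2 steps)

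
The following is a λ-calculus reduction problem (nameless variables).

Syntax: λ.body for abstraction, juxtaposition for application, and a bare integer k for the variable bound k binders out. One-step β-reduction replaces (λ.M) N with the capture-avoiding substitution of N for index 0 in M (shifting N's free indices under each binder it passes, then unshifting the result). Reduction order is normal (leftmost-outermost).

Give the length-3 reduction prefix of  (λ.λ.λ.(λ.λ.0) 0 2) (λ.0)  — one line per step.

  start: (λ.λ.λ.(λ.λ.0) 0 2) (λ.0)
  step 1: λ.λ.(λ.λ.0) 0 (λ.0)
  step 2: λ.λ.(λ.0) (λ.0)
  step 3: λ.λ.λ.0

Answer: after 3 steps: λ.λ.λ.0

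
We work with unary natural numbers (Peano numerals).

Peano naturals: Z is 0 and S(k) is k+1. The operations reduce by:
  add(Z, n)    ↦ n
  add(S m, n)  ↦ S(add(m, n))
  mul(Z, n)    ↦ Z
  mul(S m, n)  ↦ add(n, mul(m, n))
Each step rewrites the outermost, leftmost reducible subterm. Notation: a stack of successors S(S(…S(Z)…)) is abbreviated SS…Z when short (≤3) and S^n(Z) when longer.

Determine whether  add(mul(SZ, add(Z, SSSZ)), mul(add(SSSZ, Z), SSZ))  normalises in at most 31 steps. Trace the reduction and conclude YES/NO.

  start: add(mul(SZ, add(Z, SSSZ)), mul(add(SSSZ, Z), SSZ))
  [1] add(add(add(Z, SSSZ), mul(Z, add(Z, SSSZ))), mul(add(SSSZ, Z), SSZ))
  [2] add(add(SSSZ, mul(Z, add(Z, SSSZ))), mul(add(SSSZ, Z), SSZ))
  [3] add(S(add(SSZ, mul(Z, add(Z, SSSZ)))), mul(add(SSSZ, Z), SSZ))
  [4] S(add(add(SSZ, mul(Z, add(Z, SSSZ))), mul(add(SSSZ, Z), SSZ)))
  [5] S(add(S(add(SZ, mul(Z, add(Z, SSSZ)))), mul(add(SSSZ, Z), SSZ)))
  [6] S(S(add(add(SZ, mul(Z, add(Z, SSSZ))), mul(add(SSSZ, Z), SSZ))))
  [7] S(S(add(S(add(Z, mul(Z, add(Z, SSSZ)))), mul(add(SSSZ, Z), SSZ))))
  [8] S(S(S(add(add(Z, mul(Z, add(Z, SSSZ))), mul(add(SSSZ, Z), SSZ)))))
  [9] S(S(S(add(mul(Z, add(Z, SSSZ)), mul(add(SSSZ, Z), SSZ)))))
  [10] S(S(S(add(Z, mul(add(SSSZ, Z), SSZ)))))
  [11] S(S(S(mul(add(SSSZ, Z), SSZ))))
  [12] S(S(S(mul(S(add(SSZ, Z)), SSZ))))
  [13] S(S(S(add(SSZ, mul(add(SSZ, Z), SSZ)))))
  [14] S(S(S(S(add(SZ, mul(add(SSZ, Z), SSZ))))))
  [15] S(S(S(S(S(add(Z, mul(add(SSZ, Z), SSZ)))))))
  [16] S(S(S(S(S(mul(add(SSZ, Z), SSZ))))))
  [17] S(S(S(S(S(mul(S(add(SZ, Z)), SSZ))))))
  [18] S(S(S(S(S(add(SSZ, mul(add(SZ, Z), SSZ)))))))
  [19] S(S(S(S(S(S(add(SZ, mul(add(SZ, Z), SSZ))))))))
  [20] S(S(S(S(S(S(S(add(Z, mul(add(SZ, Z), SSZ)))))))))
  [21] S(S(S(S(S(S(S(mul(add(SZ, Z), SSZ))))))))
  [22] S(S(S(S(S(S(S(mul(S(add(Z, Z)), SSZ))))))))
  [23] S(S(S(S(S(S(S(add(SSZ, mul(add(Z, Z), SSZ)))))))))
  [24] S(S(S(S(S(S(S(S(add(SZ, mul(add(Z, Z), SSZ))))))))))
  [25] S(S(S(S(S(S(S(S(S(add(Z, mul(add(Z, Z), SSZ)))))))))))
  [26] S(S(S(S(S(S(S(S(S(mul(add(Z, Z), SSZ))))))))))
  [27] S(S(S(S(S(S(S(S(S(mul(Z, SSZ))))))))))
  [28] S^9(Z)

Answer: YES — reaches normal form S^9(Z) in 28 ≤ 31 steps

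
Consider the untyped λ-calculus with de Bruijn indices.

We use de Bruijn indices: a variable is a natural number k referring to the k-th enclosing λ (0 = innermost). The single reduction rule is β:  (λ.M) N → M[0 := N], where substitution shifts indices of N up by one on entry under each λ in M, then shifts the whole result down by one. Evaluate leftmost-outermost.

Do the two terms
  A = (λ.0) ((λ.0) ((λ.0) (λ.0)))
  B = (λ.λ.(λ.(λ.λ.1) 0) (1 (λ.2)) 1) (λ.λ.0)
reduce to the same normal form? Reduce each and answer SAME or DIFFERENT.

Answer: DIFFERENT — A ⇓ λ.0, B ⇓ λ.λ.0

Derivation:
Term A:
  start: (λ.0) ((λ.0) ((λ.0) (λ.0)))
  step 1: (λ.0) ((λ.0) (λ.0))
  step 2: (λ.0) (λ.0)
  step 3: λ.0

Term B:
  start: (λ.λ.(λ.(λ.λ.1) 0) (1 (λ.2)) 1) (λ.λ.0)
  step 1: λ.(λ.(λ.λ.1) 0) ((λ.λ.0) (λ.λ.λ.0)) (λ.λ.0)
  step 2: λ.(λ.λ.1) ((λ.λ.0) (λ.λ.λ.0)) (λ.λ.0)
  step 3: λ.(λ.(λ.λ.0) (λ.λ.λ.0)) (λ.λ.0)
  step 4: λ.(λ.λ.0) (λ.λ.λ.0)
  step 5: λ.λ.0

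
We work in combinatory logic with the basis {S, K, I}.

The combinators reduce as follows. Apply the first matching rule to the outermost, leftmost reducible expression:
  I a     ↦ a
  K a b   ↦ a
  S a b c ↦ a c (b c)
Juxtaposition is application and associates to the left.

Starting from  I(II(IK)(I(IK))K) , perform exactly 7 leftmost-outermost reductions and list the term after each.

  start: I(II(IK)(I(IK))K)
  →1  II(IK)(I(IK))K
  →2  I(IK)(I(IK))K
  →3  IK(I(IK))K
  →4  K(I(IK))K
  →5  I(IK)
  →6  IK
  →7  K

Answer: after 7 steps: K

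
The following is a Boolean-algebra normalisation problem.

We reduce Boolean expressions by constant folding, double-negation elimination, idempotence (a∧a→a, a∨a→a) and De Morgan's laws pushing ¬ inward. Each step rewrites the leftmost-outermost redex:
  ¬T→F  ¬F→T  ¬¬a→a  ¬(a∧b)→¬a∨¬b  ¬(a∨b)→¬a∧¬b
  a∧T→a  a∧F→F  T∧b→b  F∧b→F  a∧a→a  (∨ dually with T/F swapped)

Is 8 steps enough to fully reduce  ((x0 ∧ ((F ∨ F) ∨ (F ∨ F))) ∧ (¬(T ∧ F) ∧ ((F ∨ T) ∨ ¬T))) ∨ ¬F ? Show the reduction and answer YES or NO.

Answer: YES — reaches normal form T in 6 ≤ 8 steps

Derivation:
  start: ((x0 ∧ ((F ∨ F) ∨ (F ∨ F))) ∧ (¬(T ∧ F) ∧ ((F ∨ T) ∨ ¬T))) ∨ ¬F
  →1  ((x0 ∧ (F ∨ F)) ∧ (¬(T ∧ F) ∧ ((F ∨ T) ∨ ¬T))) ∨ ¬F
  →2  ((x0 ∧ F) ∧ (¬(T ∧ F) ∧ ((F ∨ T) ∨ ¬T))) ∨ ¬F
  →3  (F ∧ (¬(T ∧ F) ∧ ((F ∨ T) ∨ ¬T))) ∨ ¬F
  →4  F ∨ ¬F
  →5  ¬F
  →6  T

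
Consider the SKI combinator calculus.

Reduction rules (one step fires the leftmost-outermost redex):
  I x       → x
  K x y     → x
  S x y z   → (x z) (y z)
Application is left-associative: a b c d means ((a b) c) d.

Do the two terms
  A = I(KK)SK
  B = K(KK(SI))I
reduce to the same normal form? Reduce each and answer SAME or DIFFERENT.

Term A:
  start: I(KK)SK
  →1  KKSK
  →2  KK

Term B:
  start: K(KK(SI))I
  →1  KK(SI)
  →2  K

Answer: DIFFERENT — A ⇓ KK, B ⇓ K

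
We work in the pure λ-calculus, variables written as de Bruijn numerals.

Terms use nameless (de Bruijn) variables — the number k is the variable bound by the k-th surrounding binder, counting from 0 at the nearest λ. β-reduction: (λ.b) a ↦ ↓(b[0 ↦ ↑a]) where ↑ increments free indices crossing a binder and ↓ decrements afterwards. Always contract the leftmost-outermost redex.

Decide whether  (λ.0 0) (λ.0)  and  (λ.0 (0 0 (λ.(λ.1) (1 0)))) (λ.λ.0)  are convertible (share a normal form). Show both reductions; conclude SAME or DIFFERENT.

Answer: SAME — A ⇓ λ.0, B ⇓ λ.0

Derivation:
Term A:
  start: (λ.0 0) (λ.0)
  →1  (λ.0) (λ.0)
  →2  λ.0

Term B:
  start: (λ.0 (0 0 (λ.(λ.1) (1 0)))) (λ.λ.0)
  →1  (λ.λ.0) ((λ.λ.0) (λ.λ.0) (λ.(λ.1) ((λ.λ.0) 0)))
  →2  λ.0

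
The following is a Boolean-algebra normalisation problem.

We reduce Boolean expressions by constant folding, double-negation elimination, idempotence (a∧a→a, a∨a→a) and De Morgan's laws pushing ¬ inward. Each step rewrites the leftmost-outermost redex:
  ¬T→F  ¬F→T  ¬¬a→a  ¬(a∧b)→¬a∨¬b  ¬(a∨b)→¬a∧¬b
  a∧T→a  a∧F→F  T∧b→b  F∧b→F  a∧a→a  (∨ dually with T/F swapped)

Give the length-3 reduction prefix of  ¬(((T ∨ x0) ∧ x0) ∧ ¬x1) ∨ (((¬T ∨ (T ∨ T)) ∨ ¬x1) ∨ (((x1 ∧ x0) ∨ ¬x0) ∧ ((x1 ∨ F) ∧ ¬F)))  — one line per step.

  start: ¬(((T ∨ x0) ∧ x0) ∧ ¬x1) ∨ (((¬T ∨ (T ∨ T)) ∨ ¬x1) ∨ (((x1 ∧ x0) ∨ ¬x0) ∧ ((x1 ∨ F) ∧ ¬F)))
  →1  (¬((T ∨ x0) ∧ x0) ∨ ¬¬x1) ∨ (((¬T ∨ (T ∨ T)) ∨ ¬x1) ∨ (((x1 ∧ x0) ∨ ¬x0) ∧ ((x1 ∨ F) ∧ ¬F)))
  →2  ((¬(T ∨ x0) ∨ ¬x0) ∨ ¬¬x1) ∨ (((¬T ∨ (T ∨ T)) ∨ ¬x1) ∨ (((x1 ∧ x0) ∨ ¬x0) ∧ ((x1 ∨ F) ∧ ¬F)))
  →3  (((¬T ∧ ¬x0) ∨ ¬x0) ∨ ¬¬x1) ∨ (((¬T ∨ (T ∨ T)) ∨ ¬x1) ∨ (((x1 ∧ x0) ∨ ¬x0) ∧ ((x1 ∨ F) ∧ ¬F)))

Answer: after 3 steps: (((¬T ∧ ¬x0) ∨ ¬x0) ∨ ¬¬x1) ∨ (((¬T ∨ (T ∨ T)) ∨ ¬x1) ∨ (((x1 ∧ x0) ∨ ¬x0) ∧ ((x1 ∨ F) ∧ ¬F)))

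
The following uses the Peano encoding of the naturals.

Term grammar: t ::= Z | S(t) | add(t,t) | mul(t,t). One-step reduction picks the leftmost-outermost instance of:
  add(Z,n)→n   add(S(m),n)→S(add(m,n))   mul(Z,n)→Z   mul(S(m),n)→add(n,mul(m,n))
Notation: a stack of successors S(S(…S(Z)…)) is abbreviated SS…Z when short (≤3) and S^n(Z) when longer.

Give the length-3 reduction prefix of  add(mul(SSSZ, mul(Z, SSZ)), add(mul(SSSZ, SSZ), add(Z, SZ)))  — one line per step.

  start: add(mul(SSSZ, mul(Z, SSZ)), add(mul(SSSZ, SSZ), add(Z, SZ)))
  step 1: add(add(mul(Z, SSZ), mul(SSZ, mul(Z, SSZ))), add(mul(SSSZ, SSZ), add(Z, SZ)))
  step 2: add(add(Z, mul(SSZ, mul(Z, SSZ))), add(mul(SSSZ, SSZ), add(Z, SZ)))
  step 3: add(mul(SSZ, mul(Z, SSZ)), add(mul(SSSZ, SSZ), add(Z, SZ)))

Answer: after 3 steps: add(mul(SSZ, mul(Z, SSZ)), add(mul(SSSZ, SSZ), add(Z, SZ)))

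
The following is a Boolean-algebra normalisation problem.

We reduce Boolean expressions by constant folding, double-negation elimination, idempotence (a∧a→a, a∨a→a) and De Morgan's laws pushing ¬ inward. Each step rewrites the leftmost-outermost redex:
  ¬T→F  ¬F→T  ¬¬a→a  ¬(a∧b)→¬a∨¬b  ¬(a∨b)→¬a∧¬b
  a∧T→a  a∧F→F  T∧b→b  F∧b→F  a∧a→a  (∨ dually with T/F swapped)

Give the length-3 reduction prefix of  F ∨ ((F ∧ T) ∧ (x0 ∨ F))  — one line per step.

  start: F ∨ ((F ∧ T) ∧ (x0 ∨ F))
  →1  (F ∧ T) ∧ (x0 ∨ F)
  →2  F ∧ (x0 ∨ F)
  →3  F

Answer: after 3 steps: F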